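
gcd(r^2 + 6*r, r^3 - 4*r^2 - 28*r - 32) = 1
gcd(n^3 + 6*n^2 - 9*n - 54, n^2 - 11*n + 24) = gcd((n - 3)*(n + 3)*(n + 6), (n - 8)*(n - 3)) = n - 3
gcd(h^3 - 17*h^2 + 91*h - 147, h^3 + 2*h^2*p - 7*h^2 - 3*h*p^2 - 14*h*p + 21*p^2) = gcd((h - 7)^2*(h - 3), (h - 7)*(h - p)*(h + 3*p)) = h - 7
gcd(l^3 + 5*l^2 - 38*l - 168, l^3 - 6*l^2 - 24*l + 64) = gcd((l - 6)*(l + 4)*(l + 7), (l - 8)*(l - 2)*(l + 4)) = l + 4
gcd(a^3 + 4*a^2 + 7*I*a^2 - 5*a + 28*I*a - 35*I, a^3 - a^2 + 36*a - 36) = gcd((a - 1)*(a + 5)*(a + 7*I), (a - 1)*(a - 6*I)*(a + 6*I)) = a - 1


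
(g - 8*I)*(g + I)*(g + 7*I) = g^3 + 57*g + 56*I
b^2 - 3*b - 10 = (b - 5)*(b + 2)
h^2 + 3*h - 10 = (h - 2)*(h + 5)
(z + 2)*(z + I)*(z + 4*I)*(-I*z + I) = -I*z^4 + 5*z^3 - I*z^3 + 5*z^2 + 6*I*z^2 - 10*z + 4*I*z - 8*I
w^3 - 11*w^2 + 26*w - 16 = (w - 8)*(w - 2)*(w - 1)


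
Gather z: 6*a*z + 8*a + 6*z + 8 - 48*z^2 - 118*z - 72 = 8*a - 48*z^2 + z*(6*a - 112) - 64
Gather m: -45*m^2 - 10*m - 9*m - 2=-45*m^2 - 19*m - 2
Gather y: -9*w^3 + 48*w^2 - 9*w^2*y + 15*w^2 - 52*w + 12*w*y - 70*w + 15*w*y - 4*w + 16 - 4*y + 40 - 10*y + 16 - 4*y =-9*w^3 + 63*w^2 - 126*w + y*(-9*w^2 + 27*w - 18) + 72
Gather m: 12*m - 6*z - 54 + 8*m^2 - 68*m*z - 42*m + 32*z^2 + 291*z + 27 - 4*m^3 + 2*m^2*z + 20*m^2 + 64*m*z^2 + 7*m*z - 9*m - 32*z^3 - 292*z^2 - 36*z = -4*m^3 + m^2*(2*z + 28) + m*(64*z^2 - 61*z - 39) - 32*z^3 - 260*z^2 + 249*z - 27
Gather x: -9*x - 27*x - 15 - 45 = -36*x - 60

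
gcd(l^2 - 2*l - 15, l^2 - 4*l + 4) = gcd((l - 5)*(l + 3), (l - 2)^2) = 1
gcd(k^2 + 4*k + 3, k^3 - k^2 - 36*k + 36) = 1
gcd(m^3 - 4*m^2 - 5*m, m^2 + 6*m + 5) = m + 1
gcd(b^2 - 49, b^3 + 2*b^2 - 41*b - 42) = b + 7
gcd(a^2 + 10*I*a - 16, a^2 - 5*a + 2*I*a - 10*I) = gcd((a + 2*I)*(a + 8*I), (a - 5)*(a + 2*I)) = a + 2*I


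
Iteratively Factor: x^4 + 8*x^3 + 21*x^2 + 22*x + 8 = (x + 2)*(x^3 + 6*x^2 + 9*x + 4) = (x + 1)*(x + 2)*(x^2 + 5*x + 4) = (x + 1)^2*(x + 2)*(x + 4)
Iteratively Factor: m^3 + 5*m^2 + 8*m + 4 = (m + 1)*(m^2 + 4*m + 4) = (m + 1)*(m + 2)*(m + 2)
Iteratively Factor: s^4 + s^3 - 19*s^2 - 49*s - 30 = (s + 3)*(s^3 - 2*s^2 - 13*s - 10) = (s - 5)*(s + 3)*(s^2 + 3*s + 2) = (s - 5)*(s + 1)*(s + 3)*(s + 2)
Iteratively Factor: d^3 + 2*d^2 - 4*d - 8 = (d + 2)*(d^2 - 4) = (d + 2)^2*(d - 2)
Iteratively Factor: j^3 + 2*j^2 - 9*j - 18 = (j - 3)*(j^2 + 5*j + 6) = (j - 3)*(j + 2)*(j + 3)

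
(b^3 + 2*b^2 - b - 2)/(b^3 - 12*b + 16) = (b^3 + 2*b^2 - b - 2)/(b^3 - 12*b + 16)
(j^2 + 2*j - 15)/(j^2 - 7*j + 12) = (j + 5)/(j - 4)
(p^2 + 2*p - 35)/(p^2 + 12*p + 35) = (p - 5)/(p + 5)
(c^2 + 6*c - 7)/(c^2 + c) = (c^2 + 6*c - 7)/(c*(c + 1))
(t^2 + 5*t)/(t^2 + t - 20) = t/(t - 4)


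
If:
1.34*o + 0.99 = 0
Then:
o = -0.74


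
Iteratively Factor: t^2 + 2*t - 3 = (t - 1)*(t + 3)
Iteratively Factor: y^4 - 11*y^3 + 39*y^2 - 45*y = (y - 3)*(y^3 - 8*y^2 + 15*y) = y*(y - 3)*(y^2 - 8*y + 15) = y*(y - 3)^2*(y - 5)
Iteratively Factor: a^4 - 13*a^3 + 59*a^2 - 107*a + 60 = (a - 1)*(a^3 - 12*a^2 + 47*a - 60) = (a - 4)*(a - 1)*(a^2 - 8*a + 15) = (a - 4)*(a - 3)*(a - 1)*(a - 5)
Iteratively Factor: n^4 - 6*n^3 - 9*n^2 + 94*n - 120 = (n - 3)*(n^3 - 3*n^2 - 18*n + 40) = (n - 3)*(n + 4)*(n^2 - 7*n + 10) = (n - 3)*(n - 2)*(n + 4)*(n - 5)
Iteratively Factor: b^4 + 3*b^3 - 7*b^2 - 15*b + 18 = (b + 3)*(b^3 - 7*b + 6) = (b - 1)*(b + 3)*(b^2 + b - 6) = (b - 2)*(b - 1)*(b + 3)*(b + 3)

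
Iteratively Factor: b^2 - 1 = (b - 1)*(b + 1)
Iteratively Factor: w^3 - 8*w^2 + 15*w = (w)*(w^2 - 8*w + 15) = w*(w - 3)*(w - 5)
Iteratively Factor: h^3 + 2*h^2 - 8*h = (h - 2)*(h^2 + 4*h) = h*(h - 2)*(h + 4)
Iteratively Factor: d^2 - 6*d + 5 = (d - 5)*(d - 1)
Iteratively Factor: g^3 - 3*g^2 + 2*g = (g)*(g^2 - 3*g + 2) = g*(g - 1)*(g - 2)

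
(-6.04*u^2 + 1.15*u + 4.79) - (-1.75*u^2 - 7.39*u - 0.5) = -4.29*u^2 + 8.54*u + 5.29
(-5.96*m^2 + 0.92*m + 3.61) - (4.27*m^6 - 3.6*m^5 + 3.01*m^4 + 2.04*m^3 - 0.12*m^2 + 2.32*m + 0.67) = -4.27*m^6 + 3.6*m^5 - 3.01*m^4 - 2.04*m^3 - 5.84*m^2 - 1.4*m + 2.94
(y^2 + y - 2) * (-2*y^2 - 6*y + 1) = -2*y^4 - 8*y^3 - y^2 + 13*y - 2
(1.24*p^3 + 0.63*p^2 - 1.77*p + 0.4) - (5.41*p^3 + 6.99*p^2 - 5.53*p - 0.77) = -4.17*p^3 - 6.36*p^2 + 3.76*p + 1.17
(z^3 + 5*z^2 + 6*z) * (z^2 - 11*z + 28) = z^5 - 6*z^4 - 21*z^3 + 74*z^2 + 168*z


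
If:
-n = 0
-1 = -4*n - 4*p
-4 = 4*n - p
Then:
No Solution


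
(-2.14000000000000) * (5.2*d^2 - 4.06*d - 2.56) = -11.128*d^2 + 8.6884*d + 5.4784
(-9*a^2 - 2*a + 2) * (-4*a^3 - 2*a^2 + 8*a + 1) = 36*a^5 + 26*a^4 - 76*a^3 - 29*a^2 + 14*a + 2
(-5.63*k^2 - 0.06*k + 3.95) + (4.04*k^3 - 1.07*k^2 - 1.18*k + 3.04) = 4.04*k^3 - 6.7*k^2 - 1.24*k + 6.99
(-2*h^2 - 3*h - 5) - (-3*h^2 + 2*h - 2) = h^2 - 5*h - 3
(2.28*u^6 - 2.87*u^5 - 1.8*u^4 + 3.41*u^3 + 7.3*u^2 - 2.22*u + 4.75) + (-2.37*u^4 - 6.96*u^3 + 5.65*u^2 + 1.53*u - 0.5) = 2.28*u^6 - 2.87*u^5 - 4.17*u^4 - 3.55*u^3 + 12.95*u^2 - 0.69*u + 4.25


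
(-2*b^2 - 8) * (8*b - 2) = -16*b^3 + 4*b^2 - 64*b + 16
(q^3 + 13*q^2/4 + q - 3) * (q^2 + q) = q^5 + 17*q^4/4 + 17*q^3/4 - 2*q^2 - 3*q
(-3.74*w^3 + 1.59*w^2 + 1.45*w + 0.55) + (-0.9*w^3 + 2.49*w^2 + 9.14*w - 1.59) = -4.64*w^3 + 4.08*w^2 + 10.59*w - 1.04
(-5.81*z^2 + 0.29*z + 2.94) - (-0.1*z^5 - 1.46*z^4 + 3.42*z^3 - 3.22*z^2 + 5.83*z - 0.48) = 0.1*z^5 + 1.46*z^4 - 3.42*z^3 - 2.59*z^2 - 5.54*z + 3.42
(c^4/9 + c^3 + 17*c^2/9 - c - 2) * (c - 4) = c^5/9 + 5*c^4/9 - 19*c^3/9 - 77*c^2/9 + 2*c + 8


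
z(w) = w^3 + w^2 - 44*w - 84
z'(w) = 3*w^2 + 2*w - 44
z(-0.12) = -78.71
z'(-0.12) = -44.20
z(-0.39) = -66.75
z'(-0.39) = -44.32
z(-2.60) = 19.58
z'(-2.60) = -28.92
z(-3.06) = 31.35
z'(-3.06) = -22.03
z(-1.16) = -33.18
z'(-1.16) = -42.28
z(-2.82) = 25.61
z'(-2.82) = -25.78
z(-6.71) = -45.85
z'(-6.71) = 77.65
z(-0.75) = -50.86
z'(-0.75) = -43.81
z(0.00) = -84.00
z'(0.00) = -44.00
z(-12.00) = -1140.00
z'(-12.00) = 364.00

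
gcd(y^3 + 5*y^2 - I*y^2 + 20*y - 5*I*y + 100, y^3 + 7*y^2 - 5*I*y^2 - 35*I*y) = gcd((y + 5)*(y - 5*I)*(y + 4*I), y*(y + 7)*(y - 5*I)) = y - 5*I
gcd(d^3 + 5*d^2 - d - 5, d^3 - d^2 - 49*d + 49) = d - 1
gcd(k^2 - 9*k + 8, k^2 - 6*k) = 1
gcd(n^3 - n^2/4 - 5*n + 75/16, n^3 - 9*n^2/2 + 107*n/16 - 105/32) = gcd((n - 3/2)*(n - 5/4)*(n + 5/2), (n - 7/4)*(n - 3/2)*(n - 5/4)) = n^2 - 11*n/4 + 15/8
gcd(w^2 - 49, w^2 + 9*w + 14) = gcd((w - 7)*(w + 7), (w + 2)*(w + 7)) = w + 7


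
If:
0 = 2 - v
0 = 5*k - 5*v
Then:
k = 2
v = 2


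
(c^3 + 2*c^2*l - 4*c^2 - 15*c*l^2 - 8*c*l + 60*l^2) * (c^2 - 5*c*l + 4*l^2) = c^5 - 3*c^4*l - 4*c^4 - 21*c^3*l^2 + 12*c^3*l + 83*c^2*l^3 + 84*c^2*l^2 - 60*c*l^4 - 332*c*l^3 + 240*l^4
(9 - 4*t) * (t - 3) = -4*t^2 + 21*t - 27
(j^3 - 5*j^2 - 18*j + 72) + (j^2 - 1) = j^3 - 4*j^2 - 18*j + 71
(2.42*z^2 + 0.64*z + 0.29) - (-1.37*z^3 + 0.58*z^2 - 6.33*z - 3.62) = 1.37*z^3 + 1.84*z^2 + 6.97*z + 3.91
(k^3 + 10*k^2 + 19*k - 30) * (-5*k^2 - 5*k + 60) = -5*k^5 - 55*k^4 - 85*k^3 + 655*k^2 + 1290*k - 1800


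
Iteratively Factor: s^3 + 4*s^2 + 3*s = (s + 1)*(s^2 + 3*s) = (s + 1)*(s + 3)*(s)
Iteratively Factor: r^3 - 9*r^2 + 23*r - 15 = (r - 5)*(r^2 - 4*r + 3) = (r - 5)*(r - 3)*(r - 1)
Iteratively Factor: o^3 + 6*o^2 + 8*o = (o + 4)*(o^2 + 2*o) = o*(o + 4)*(o + 2)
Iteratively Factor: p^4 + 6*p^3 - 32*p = (p)*(p^3 + 6*p^2 - 32) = p*(p + 4)*(p^2 + 2*p - 8) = p*(p - 2)*(p + 4)*(p + 4)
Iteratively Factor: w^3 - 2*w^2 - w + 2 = (w + 1)*(w^2 - 3*w + 2) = (w - 1)*(w + 1)*(w - 2)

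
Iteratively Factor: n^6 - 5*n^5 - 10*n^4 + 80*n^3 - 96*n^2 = (n + 4)*(n^5 - 9*n^4 + 26*n^3 - 24*n^2) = n*(n + 4)*(n^4 - 9*n^3 + 26*n^2 - 24*n) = n*(n - 4)*(n + 4)*(n^3 - 5*n^2 + 6*n) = n*(n - 4)*(n - 2)*(n + 4)*(n^2 - 3*n) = n*(n - 4)*(n - 3)*(n - 2)*(n + 4)*(n)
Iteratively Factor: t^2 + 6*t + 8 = (t + 2)*(t + 4)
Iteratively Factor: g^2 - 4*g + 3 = (g - 1)*(g - 3)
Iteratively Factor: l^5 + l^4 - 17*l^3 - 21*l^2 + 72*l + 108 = (l + 3)*(l^4 - 2*l^3 - 11*l^2 + 12*l + 36) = (l + 2)*(l + 3)*(l^3 - 4*l^2 - 3*l + 18) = (l - 3)*(l + 2)*(l + 3)*(l^2 - l - 6) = (l - 3)^2*(l + 2)*(l + 3)*(l + 2)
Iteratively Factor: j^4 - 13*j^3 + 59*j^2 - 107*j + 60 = (j - 3)*(j^3 - 10*j^2 + 29*j - 20) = (j - 5)*(j - 3)*(j^2 - 5*j + 4) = (j - 5)*(j - 4)*(j - 3)*(j - 1)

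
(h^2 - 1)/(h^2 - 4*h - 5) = (h - 1)/(h - 5)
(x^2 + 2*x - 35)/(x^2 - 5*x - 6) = (-x^2 - 2*x + 35)/(-x^2 + 5*x + 6)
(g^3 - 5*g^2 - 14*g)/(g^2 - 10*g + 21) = g*(g + 2)/(g - 3)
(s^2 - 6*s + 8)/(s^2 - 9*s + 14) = (s - 4)/(s - 7)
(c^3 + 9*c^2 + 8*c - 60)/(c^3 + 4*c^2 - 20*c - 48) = (c^2 + 3*c - 10)/(c^2 - 2*c - 8)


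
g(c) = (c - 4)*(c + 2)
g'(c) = 2*c - 2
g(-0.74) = -5.97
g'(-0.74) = -3.48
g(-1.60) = -2.24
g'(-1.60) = -5.20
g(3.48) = -2.85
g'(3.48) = 4.96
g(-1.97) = -0.18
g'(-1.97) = -5.94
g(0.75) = -8.94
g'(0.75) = -0.50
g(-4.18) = 17.83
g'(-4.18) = -10.36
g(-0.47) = -6.84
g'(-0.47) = -2.94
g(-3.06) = 7.48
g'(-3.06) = -8.12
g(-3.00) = 7.00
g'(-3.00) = -8.00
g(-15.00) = 247.00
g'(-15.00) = -32.00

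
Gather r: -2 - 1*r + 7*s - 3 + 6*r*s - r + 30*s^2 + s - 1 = r*(6*s - 2) + 30*s^2 + 8*s - 6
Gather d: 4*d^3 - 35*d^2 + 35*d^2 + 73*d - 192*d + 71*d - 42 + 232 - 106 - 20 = 4*d^3 - 48*d + 64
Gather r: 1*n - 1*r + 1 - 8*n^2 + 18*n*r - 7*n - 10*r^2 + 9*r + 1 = -8*n^2 - 6*n - 10*r^2 + r*(18*n + 8) + 2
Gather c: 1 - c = 1 - c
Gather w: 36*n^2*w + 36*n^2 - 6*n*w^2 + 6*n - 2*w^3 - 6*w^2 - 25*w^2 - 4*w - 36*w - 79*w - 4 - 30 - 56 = 36*n^2 + 6*n - 2*w^3 + w^2*(-6*n - 31) + w*(36*n^2 - 119) - 90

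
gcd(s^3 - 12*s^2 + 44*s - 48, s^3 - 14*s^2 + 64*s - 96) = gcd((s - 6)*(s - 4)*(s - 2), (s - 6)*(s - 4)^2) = s^2 - 10*s + 24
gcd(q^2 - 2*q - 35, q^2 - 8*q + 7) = q - 7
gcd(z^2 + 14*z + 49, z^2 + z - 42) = z + 7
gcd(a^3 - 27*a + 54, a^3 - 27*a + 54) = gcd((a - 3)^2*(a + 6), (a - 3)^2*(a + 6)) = a^3 - 27*a + 54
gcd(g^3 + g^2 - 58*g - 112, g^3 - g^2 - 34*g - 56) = g + 2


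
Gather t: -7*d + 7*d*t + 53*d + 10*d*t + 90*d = 17*d*t + 136*d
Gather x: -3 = -3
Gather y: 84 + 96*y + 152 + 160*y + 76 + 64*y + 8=320*y + 320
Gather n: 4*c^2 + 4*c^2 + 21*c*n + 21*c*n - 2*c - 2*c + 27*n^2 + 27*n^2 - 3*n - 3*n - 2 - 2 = 8*c^2 - 4*c + 54*n^2 + n*(42*c - 6) - 4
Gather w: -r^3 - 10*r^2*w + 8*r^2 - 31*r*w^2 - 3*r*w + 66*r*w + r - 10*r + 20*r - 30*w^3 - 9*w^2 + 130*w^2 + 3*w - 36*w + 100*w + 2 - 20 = -r^3 + 8*r^2 + 11*r - 30*w^3 + w^2*(121 - 31*r) + w*(-10*r^2 + 63*r + 67) - 18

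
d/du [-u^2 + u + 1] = 1 - 2*u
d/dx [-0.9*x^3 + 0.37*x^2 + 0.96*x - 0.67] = -2.7*x^2 + 0.74*x + 0.96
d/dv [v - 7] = 1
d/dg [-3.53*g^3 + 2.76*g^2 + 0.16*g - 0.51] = -10.59*g^2 + 5.52*g + 0.16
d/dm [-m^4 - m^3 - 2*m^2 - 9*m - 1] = -4*m^3 - 3*m^2 - 4*m - 9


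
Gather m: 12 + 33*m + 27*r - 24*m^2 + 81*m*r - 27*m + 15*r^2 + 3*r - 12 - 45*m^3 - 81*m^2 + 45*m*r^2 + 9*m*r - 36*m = -45*m^3 - 105*m^2 + m*(45*r^2 + 90*r - 30) + 15*r^2 + 30*r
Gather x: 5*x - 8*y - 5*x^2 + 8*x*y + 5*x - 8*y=-5*x^2 + x*(8*y + 10) - 16*y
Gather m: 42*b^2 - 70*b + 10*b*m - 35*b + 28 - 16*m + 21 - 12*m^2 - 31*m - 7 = 42*b^2 - 105*b - 12*m^2 + m*(10*b - 47) + 42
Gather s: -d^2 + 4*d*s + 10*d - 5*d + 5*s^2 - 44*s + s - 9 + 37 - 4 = -d^2 + 5*d + 5*s^2 + s*(4*d - 43) + 24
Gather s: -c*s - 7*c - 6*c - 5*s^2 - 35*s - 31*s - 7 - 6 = -13*c - 5*s^2 + s*(-c - 66) - 13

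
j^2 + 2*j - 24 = (j - 4)*(j + 6)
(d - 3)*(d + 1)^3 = d^4 - 6*d^2 - 8*d - 3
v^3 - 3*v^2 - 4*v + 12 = (v - 3)*(v - 2)*(v + 2)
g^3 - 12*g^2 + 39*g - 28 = (g - 7)*(g - 4)*(g - 1)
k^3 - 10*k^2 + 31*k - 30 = (k - 5)*(k - 3)*(k - 2)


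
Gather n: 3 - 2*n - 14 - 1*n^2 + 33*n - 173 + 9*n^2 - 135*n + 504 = 8*n^2 - 104*n + 320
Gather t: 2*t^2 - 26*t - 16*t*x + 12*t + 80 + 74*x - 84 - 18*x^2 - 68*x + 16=2*t^2 + t*(-16*x - 14) - 18*x^2 + 6*x + 12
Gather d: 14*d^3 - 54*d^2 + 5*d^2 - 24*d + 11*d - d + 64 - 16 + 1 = 14*d^3 - 49*d^2 - 14*d + 49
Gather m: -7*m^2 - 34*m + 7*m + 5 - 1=-7*m^2 - 27*m + 4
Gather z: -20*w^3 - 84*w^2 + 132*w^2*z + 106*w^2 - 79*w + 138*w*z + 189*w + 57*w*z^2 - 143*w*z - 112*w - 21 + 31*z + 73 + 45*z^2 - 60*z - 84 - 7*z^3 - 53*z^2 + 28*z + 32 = -20*w^3 + 22*w^2 - 2*w - 7*z^3 + z^2*(57*w - 8) + z*(132*w^2 - 5*w - 1)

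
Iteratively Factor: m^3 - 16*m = (m + 4)*(m^2 - 4*m) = m*(m + 4)*(m - 4)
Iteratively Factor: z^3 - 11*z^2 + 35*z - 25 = (z - 5)*(z^2 - 6*z + 5) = (z - 5)*(z - 1)*(z - 5)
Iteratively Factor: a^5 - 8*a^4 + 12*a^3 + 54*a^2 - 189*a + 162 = (a - 3)*(a^4 - 5*a^3 - 3*a^2 + 45*a - 54) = (a - 3)^2*(a^3 - 2*a^2 - 9*a + 18) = (a - 3)^2*(a - 2)*(a^2 - 9) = (a - 3)^3*(a - 2)*(a + 3)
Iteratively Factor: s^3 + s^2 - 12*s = (s - 3)*(s^2 + 4*s) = s*(s - 3)*(s + 4)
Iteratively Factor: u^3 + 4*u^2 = (u)*(u^2 + 4*u) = u^2*(u + 4)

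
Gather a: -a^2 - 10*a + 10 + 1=-a^2 - 10*a + 11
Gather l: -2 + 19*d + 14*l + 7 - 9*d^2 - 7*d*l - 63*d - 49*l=-9*d^2 - 44*d + l*(-7*d - 35) + 5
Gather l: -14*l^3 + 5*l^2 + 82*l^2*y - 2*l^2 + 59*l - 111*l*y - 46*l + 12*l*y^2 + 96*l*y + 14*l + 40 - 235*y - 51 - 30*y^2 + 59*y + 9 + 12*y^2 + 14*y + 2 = -14*l^3 + l^2*(82*y + 3) + l*(12*y^2 - 15*y + 27) - 18*y^2 - 162*y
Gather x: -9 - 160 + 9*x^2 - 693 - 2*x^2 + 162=7*x^2 - 700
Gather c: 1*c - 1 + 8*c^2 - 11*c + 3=8*c^2 - 10*c + 2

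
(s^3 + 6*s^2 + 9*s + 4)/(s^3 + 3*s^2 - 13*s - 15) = (s^2 + 5*s + 4)/(s^2 + 2*s - 15)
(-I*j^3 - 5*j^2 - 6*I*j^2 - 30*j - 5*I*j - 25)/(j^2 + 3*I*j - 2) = -(I*j^3 + j^2*(5 + 6*I) + 5*j*(6 + I) + 25)/(j^2 + 3*I*j - 2)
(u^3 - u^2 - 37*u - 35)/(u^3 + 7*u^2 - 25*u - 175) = (u^2 - 6*u - 7)/(u^2 + 2*u - 35)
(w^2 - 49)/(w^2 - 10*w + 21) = (w + 7)/(w - 3)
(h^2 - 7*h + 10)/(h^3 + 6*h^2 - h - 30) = (h - 5)/(h^2 + 8*h + 15)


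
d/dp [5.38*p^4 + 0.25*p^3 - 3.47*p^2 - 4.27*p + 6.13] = 21.52*p^3 + 0.75*p^2 - 6.94*p - 4.27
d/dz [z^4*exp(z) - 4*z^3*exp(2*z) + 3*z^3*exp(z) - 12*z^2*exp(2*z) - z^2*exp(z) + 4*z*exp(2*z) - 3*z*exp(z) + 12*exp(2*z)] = (z^4 - 8*z^3*exp(z) + 7*z^3 - 36*z^2*exp(z) + 8*z^2 - 16*z*exp(z) - 5*z + 28*exp(z) - 3)*exp(z)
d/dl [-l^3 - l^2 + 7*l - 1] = -3*l^2 - 2*l + 7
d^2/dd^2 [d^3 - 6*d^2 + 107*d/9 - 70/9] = 6*d - 12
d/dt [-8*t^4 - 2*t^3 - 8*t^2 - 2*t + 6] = -32*t^3 - 6*t^2 - 16*t - 2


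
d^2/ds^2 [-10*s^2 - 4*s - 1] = -20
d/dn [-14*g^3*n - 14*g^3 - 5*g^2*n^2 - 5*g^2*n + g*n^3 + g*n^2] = g*(-14*g^2 - 10*g*n - 5*g + 3*n^2 + 2*n)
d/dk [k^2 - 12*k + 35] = 2*k - 12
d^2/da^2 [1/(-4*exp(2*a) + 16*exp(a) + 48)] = (-(1 - exp(a))*(-exp(2*a) + 4*exp(a) + 12) + 2*(exp(a) - 2)^2*exp(a))*exp(a)/(-exp(2*a) + 4*exp(a) + 12)^3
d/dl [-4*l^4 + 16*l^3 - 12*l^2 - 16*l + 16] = -16*l^3 + 48*l^2 - 24*l - 16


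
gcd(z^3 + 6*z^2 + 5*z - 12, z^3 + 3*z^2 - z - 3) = z^2 + 2*z - 3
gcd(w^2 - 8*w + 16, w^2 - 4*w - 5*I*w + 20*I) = w - 4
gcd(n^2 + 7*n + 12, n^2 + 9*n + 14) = 1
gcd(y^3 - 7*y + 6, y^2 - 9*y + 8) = y - 1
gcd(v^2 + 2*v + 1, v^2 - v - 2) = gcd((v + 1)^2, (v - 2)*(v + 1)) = v + 1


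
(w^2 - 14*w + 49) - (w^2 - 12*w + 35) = 14 - 2*w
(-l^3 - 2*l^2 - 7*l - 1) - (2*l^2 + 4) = -l^3 - 4*l^2 - 7*l - 5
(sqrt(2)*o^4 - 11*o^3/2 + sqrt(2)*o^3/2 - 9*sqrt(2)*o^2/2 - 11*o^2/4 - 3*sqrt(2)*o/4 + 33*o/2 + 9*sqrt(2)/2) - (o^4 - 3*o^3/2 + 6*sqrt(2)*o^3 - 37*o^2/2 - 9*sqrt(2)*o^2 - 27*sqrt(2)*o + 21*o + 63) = -o^4 + sqrt(2)*o^4 - 11*sqrt(2)*o^3/2 - 4*o^3 + 9*sqrt(2)*o^2/2 + 63*o^2/4 - 9*o/2 + 105*sqrt(2)*o/4 - 63 + 9*sqrt(2)/2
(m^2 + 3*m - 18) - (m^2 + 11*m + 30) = -8*m - 48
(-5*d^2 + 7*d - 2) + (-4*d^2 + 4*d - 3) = -9*d^2 + 11*d - 5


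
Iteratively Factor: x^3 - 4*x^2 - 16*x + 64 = (x + 4)*(x^2 - 8*x + 16) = (x - 4)*(x + 4)*(x - 4)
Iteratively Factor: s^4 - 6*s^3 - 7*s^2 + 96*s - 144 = (s + 4)*(s^3 - 10*s^2 + 33*s - 36) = (s - 3)*(s + 4)*(s^2 - 7*s + 12) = (s - 4)*(s - 3)*(s + 4)*(s - 3)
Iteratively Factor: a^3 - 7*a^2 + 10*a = (a)*(a^2 - 7*a + 10) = a*(a - 2)*(a - 5)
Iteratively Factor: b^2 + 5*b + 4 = (b + 4)*(b + 1)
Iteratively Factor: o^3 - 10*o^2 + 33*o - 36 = (o - 3)*(o^2 - 7*o + 12) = (o - 4)*(o - 3)*(o - 3)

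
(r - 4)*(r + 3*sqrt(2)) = r^2 - 4*r + 3*sqrt(2)*r - 12*sqrt(2)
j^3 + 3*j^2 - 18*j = j*(j - 3)*(j + 6)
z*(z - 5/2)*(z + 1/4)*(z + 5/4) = z^4 - z^3 - 55*z^2/16 - 25*z/32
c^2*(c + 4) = c^3 + 4*c^2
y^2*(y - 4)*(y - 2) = y^4 - 6*y^3 + 8*y^2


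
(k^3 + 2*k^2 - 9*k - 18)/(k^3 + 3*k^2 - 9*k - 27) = (k + 2)/(k + 3)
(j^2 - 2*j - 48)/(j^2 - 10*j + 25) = (j^2 - 2*j - 48)/(j^2 - 10*j + 25)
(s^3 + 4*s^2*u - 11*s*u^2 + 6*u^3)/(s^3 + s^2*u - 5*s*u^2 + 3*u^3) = (s + 6*u)/(s + 3*u)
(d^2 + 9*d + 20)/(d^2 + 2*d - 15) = (d + 4)/(d - 3)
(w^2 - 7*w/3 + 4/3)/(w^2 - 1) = (w - 4/3)/(w + 1)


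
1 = 1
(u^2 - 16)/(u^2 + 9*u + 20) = (u - 4)/(u + 5)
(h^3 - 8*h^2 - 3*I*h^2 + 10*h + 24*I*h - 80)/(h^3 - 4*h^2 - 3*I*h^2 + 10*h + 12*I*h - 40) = (h - 8)/(h - 4)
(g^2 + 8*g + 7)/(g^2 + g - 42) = (g + 1)/(g - 6)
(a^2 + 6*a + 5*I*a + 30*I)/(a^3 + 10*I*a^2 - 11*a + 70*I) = (a + 6)/(a^2 + 5*I*a + 14)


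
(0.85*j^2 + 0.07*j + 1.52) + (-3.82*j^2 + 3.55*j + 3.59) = -2.97*j^2 + 3.62*j + 5.11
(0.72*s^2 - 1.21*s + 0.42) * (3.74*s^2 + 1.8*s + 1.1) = 2.6928*s^4 - 3.2294*s^3 + 0.1848*s^2 - 0.575*s + 0.462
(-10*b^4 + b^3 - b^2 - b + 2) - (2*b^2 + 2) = -10*b^4 + b^3 - 3*b^2 - b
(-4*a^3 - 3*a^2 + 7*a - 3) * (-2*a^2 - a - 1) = 8*a^5 + 10*a^4 - 7*a^3 + 2*a^2 - 4*a + 3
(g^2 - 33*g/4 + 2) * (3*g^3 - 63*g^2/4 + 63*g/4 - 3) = 3*g^5 - 81*g^4/2 + 2427*g^3/16 - 2631*g^2/16 + 225*g/4 - 6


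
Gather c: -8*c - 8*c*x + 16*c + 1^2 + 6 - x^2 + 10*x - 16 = c*(8 - 8*x) - x^2 + 10*x - 9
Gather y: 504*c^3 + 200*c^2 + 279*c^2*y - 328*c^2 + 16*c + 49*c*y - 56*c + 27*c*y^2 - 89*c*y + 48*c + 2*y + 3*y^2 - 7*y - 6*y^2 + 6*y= 504*c^3 - 128*c^2 + 8*c + y^2*(27*c - 3) + y*(279*c^2 - 40*c + 1)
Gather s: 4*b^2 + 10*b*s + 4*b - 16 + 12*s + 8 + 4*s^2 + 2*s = 4*b^2 + 4*b + 4*s^2 + s*(10*b + 14) - 8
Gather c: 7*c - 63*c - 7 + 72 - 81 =-56*c - 16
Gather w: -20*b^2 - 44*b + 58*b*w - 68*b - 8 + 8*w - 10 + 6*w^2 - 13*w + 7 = -20*b^2 - 112*b + 6*w^2 + w*(58*b - 5) - 11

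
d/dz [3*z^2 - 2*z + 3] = 6*z - 2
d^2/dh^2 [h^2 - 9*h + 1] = 2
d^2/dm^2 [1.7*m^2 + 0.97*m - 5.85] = 3.40000000000000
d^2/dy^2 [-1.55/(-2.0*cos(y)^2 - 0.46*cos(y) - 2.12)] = (-24.8*(1 - cos(y)^2)^2 - 4.278*cos(y)^3 + 13.56002*cos(y)^2 + 10.06756*cos(y) + 12.31196)/(2.0*cos(y)^2 + 0.46*cos(y) + 2.12)^3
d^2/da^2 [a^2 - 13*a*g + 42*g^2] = 2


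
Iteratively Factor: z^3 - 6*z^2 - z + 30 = (z - 3)*(z^2 - 3*z - 10) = (z - 5)*(z - 3)*(z + 2)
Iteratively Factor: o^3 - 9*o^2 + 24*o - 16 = (o - 1)*(o^2 - 8*o + 16) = (o - 4)*(o - 1)*(o - 4)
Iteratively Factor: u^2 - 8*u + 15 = (u - 3)*(u - 5)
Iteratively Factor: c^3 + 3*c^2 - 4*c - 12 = (c + 3)*(c^2 - 4) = (c + 2)*(c + 3)*(c - 2)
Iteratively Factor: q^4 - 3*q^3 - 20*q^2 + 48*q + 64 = (q + 4)*(q^3 - 7*q^2 + 8*q + 16) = (q + 1)*(q + 4)*(q^2 - 8*q + 16) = (q - 4)*(q + 1)*(q + 4)*(q - 4)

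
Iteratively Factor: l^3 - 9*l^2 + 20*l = (l - 4)*(l^2 - 5*l) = l*(l - 4)*(l - 5)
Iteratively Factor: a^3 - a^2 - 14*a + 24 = (a - 2)*(a^2 + a - 12) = (a - 2)*(a + 4)*(a - 3)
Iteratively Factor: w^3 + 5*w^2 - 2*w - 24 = (w + 4)*(w^2 + w - 6) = (w + 3)*(w + 4)*(w - 2)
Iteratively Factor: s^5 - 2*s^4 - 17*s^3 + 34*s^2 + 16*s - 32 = (s - 2)*(s^4 - 17*s^2 + 16) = (s - 2)*(s - 1)*(s^3 + s^2 - 16*s - 16) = (s - 4)*(s - 2)*(s - 1)*(s^2 + 5*s + 4) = (s - 4)*(s - 2)*(s - 1)*(s + 4)*(s + 1)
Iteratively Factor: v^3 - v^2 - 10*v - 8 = (v + 1)*(v^2 - 2*v - 8) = (v + 1)*(v + 2)*(v - 4)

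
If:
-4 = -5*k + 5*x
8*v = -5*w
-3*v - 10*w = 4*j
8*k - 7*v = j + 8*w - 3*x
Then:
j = -715*x/51 - 416/51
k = x + 4/5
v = -220*x/51 - 128/51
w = 352*x/51 + 1024/255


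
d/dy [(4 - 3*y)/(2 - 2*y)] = 1/(2*(y - 1)^2)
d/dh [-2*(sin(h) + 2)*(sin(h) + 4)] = -4*(sin(h) + 3)*cos(h)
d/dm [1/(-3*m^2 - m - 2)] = (6*m + 1)/(3*m^2 + m + 2)^2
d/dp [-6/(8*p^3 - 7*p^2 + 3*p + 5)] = 6*(24*p^2 - 14*p + 3)/(8*p^3 - 7*p^2 + 3*p + 5)^2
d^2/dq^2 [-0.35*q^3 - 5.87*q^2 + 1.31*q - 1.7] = -2.1*q - 11.74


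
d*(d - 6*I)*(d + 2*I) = d^3 - 4*I*d^2 + 12*d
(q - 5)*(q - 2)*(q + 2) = q^3 - 5*q^2 - 4*q + 20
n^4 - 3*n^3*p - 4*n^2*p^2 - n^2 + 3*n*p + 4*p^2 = (n - 1)*(n + 1)*(n - 4*p)*(n + p)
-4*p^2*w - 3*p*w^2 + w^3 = w*(-4*p + w)*(p + w)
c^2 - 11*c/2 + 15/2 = (c - 3)*(c - 5/2)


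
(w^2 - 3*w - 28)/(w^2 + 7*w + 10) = (w^2 - 3*w - 28)/(w^2 + 7*w + 10)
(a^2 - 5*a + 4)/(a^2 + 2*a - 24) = (a - 1)/(a + 6)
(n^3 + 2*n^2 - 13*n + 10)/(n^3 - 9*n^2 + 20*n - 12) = (n + 5)/(n - 6)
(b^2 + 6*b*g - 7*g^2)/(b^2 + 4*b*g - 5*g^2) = (b + 7*g)/(b + 5*g)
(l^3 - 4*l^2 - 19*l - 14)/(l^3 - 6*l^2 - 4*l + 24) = (l^2 - 6*l - 7)/(l^2 - 8*l + 12)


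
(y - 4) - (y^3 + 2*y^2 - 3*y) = -y^3 - 2*y^2 + 4*y - 4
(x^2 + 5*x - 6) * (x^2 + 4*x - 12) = x^4 + 9*x^3 + 2*x^2 - 84*x + 72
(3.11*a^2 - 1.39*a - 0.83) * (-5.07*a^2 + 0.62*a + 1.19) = -15.7677*a^4 + 8.9755*a^3 + 7.0472*a^2 - 2.1687*a - 0.9877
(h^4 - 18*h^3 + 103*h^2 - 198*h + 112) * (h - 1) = h^5 - 19*h^4 + 121*h^3 - 301*h^2 + 310*h - 112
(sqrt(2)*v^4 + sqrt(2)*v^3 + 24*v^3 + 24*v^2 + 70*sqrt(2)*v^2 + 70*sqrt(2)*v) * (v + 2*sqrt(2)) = sqrt(2)*v^5 + sqrt(2)*v^4 + 28*v^4 + 28*v^3 + 118*sqrt(2)*v^3 + 118*sqrt(2)*v^2 + 280*v^2 + 280*v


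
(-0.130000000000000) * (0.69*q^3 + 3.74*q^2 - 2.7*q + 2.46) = -0.0897*q^3 - 0.4862*q^2 + 0.351*q - 0.3198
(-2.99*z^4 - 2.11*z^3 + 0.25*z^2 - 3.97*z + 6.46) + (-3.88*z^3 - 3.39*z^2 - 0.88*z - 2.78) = -2.99*z^4 - 5.99*z^3 - 3.14*z^2 - 4.85*z + 3.68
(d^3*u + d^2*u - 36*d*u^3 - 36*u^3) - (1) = d^3*u + d^2*u - 36*d*u^3 - 36*u^3 - 1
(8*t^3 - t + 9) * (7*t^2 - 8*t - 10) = 56*t^5 - 64*t^4 - 87*t^3 + 71*t^2 - 62*t - 90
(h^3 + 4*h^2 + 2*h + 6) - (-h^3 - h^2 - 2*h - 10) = 2*h^3 + 5*h^2 + 4*h + 16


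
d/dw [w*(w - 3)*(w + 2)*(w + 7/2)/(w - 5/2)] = (12*w^4 - 20*w^3 - 113*w^2 + 190*w + 210)/(4*w^2 - 20*w + 25)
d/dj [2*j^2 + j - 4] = 4*j + 1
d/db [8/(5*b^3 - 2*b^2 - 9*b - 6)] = 8*(-15*b^2 + 4*b + 9)/(-5*b^3 + 2*b^2 + 9*b + 6)^2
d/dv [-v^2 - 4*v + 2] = -2*v - 4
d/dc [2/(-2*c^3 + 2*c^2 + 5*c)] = 2*(6*c^2 - 4*c - 5)/(c^2*(-2*c^2 + 2*c + 5)^2)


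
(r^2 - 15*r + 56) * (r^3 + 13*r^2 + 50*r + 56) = r^5 - 2*r^4 - 89*r^3 + 34*r^2 + 1960*r + 3136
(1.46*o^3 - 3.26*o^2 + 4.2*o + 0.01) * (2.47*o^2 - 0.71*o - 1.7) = 3.6062*o^5 - 9.0888*o^4 + 10.2066*o^3 + 2.5847*o^2 - 7.1471*o - 0.017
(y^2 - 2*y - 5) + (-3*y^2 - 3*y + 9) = -2*y^2 - 5*y + 4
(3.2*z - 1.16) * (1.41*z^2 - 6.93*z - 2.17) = 4.512*z^3 - 23.8116*z^2 + 1.0948*z + 2.5172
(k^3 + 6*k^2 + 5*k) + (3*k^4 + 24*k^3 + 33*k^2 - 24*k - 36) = 3*k^4 + 25*k^3 + 39*k^2 - 19*k - 36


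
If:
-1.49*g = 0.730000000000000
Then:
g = -0.49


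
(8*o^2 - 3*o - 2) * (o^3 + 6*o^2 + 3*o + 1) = 8*o^5 + 45*o^4 + 4*o^3 - 13*o^2 - 9*o - 2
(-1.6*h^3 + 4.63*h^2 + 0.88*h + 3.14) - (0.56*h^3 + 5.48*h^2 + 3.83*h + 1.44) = -2.16*h^3 - 0.850000000000001*h^2 - 2.95*h + 1.7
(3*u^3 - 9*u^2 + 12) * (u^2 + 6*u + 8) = 3*u^5 + 9*u^4 - 30*u^3 - 60*u^2 + 72*u + 96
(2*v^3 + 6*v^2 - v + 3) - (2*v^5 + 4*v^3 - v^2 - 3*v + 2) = -2*v^5 - 2*v^3 + 7*v^2 + 2*v + 1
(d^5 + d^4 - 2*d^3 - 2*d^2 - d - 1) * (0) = 0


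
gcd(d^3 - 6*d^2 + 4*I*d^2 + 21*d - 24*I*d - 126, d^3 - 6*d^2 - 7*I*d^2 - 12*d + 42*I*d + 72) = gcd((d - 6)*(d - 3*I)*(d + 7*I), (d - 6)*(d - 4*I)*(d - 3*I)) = d^2 + d*(-6 - 3*I) + 18*I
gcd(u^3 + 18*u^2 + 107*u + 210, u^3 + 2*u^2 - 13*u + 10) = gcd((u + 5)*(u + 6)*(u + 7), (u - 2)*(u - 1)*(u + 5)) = u + 5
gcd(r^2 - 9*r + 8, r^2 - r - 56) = r - 8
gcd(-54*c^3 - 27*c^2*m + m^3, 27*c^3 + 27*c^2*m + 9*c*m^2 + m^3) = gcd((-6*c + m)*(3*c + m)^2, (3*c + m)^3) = 9*c^2 + 6*c*m + m^2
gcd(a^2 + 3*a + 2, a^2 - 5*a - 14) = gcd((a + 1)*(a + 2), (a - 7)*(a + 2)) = a + 2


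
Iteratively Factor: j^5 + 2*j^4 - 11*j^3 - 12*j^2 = (j - 3)*(j^4 + 5*j^3 + 4*j^2) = j*(j - 3)*(j^3 + 5*j^2 + 4*j) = j*(j - 3)*(j + 1)*(j^2 + 4*j) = j*(j - 3)*(j + 1)*(j + 4)*(j)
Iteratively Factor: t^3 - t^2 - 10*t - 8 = (t + 2)*(t^2 - 3*t - 4) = (t + 1)*(t + 2)*(t - 4)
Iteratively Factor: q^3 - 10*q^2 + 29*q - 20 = (q - 1)*(q^2 - 9*q + 20) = (q - 4)*(q - 1)*(q - 5)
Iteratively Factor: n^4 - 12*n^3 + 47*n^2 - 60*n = (n - 4)*(n^3 - 8*n^2 + 15*n) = (n - 4)*(n - 3)*(n^2 - 5*n) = n*(n - 4)*(n - 3)*(n - 5)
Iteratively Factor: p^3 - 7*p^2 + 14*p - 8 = (p - 1)*(p^2 - 6*p + 8) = (p - 4)*(p - 1)*(p - 2)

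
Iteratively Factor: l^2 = (l)*(l)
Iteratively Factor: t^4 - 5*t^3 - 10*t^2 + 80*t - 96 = (t - 3)*(t^3 - 2*t^2 - 16*t + 32) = (t - 4)*(t - 3)*(t^2 + 2*t - 8) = (t - 4)*(t - 3)*(t + 4)*(t - 2)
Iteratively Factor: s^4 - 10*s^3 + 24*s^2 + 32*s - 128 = (s - 4)*(s^3 - 6*s^2 + 32) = (s - 4)*(s + 2)*(s^2 - 8*s + 16) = (s - 4)^2*(s + 2)*(s - 4)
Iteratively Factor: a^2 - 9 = (a - 3)*(a + 3)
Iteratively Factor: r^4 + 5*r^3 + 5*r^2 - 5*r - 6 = (r + 1)*(r^3 + 4*r^2 + r - 6) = (r + 1)*(r + 3)*(r^2 + r - 2) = (r + 1)*(r + 2)*(r + 3)*(r - 1)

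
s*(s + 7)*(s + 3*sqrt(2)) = s^3 + 3*sqrt(2)*s^2 + 7*s^2 + 21*sqrt(2)*s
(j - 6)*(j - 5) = j^2 - 11*j + 30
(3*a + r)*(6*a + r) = 18*a^2 + 9*a*r + r^2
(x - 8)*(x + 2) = x^2 - 6*x - 16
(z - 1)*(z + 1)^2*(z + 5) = z^4 + 6*z^3 + 4*z^2 - 6*z - 5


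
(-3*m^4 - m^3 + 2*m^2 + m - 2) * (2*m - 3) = -6*m^5 + 7*m^4 + 7*m^3 - 4*m^2 - 7*m + 6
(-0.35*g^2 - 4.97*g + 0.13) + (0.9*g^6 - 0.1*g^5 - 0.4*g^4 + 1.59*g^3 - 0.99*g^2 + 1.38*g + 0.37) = 0.9*g^6 - 0.1*g^5 - 0.4*g^4 + 1.59*g^3 - 1.34*g^2 - 3.59*g + 0.5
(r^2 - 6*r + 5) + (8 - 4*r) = r^2 - 10*r + 13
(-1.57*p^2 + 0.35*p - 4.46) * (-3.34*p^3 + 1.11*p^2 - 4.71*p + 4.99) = 5.2438*p^5 - 2.9117*p^4 + 22.6796*p^3 - 14.4334*p^2 + 22.7531*p - 22.2554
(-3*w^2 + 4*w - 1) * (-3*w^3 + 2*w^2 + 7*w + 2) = 9*w^5 - 18*w^4 - 10*w^3 + 20*w^2 + w - 2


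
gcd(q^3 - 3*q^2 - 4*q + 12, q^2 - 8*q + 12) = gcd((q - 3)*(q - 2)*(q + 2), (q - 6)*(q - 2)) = q - 2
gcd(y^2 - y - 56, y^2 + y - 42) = y + 7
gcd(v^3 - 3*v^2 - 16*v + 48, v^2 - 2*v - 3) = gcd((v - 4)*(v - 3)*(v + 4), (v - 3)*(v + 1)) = v - 3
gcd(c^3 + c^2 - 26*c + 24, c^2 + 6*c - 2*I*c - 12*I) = c + 6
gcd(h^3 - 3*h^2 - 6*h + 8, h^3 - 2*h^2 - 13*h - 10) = h + 2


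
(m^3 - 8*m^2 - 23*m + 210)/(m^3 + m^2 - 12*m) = (m^3 - 8*m^2 - 23*m + 210)/(m*(m^2 + m - 12))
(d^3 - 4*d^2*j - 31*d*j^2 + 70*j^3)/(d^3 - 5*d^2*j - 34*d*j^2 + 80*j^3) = (d - 7*j)/(d - 8*j)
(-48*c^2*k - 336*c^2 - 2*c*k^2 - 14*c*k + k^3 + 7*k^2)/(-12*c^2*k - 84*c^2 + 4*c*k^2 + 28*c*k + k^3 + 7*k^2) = (8*c - k)/(2*c - k)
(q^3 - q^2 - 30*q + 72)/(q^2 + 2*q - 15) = (q^2 + 2*q - 24)/(q + 5)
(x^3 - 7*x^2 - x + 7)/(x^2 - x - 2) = (x^2 - 8*x + 7)/(x - 2)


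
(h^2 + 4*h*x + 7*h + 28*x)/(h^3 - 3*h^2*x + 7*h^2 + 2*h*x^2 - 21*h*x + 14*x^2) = (h + 4*x)/(h^2 - 3*h*x + 2*x^2)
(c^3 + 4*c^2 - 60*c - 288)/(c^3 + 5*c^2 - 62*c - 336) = (c + 6)/(c + 7)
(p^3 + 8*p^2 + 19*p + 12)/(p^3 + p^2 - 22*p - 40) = (p^2 + 4*p + 3)/(p^2 - 3*p - 10)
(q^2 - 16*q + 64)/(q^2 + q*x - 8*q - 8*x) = (q - 8)/(q + x)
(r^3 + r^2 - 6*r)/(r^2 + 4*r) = (r^2 + r - 6)/(r + 4)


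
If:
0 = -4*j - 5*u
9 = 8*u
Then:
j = -45/32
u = 9/8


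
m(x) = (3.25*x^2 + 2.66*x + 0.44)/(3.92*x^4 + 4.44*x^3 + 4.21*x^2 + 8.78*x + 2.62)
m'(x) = (6.5*x + 2.66)/(3.92*x^4 + 4.44*x^3 + 4.21*x^2 + 8.78*x + 2.62) + (3.25*x^2 + 2.66*x + 0.44)*(-15.68*x^3 - 13.32*x^2 - 8.42*x - 8.78)/(3.92*x^4 + 4.44*x^3 + 4.21*x^2 + 8.78*x + 2.62)^2 = (-25.48*x^5 - 45.7116*x^4 - 30.52*x^3 + 11.4756*x^2 + 13.3252*x + 3.106)/(15.3664*x^8 + 34.8096*x^7 + 52.72*x^6 + 106.22*x^5 + 116.2313*x^4 + 97.1932*x^3 + 99.1488*x^2 + 46.0072*x + 6.8644)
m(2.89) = 0.08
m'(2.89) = -0.05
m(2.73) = 0.09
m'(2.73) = -0.05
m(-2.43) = 0.17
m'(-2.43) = 0.17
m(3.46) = 0.06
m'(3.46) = -0.03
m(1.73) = 0.17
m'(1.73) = -0.12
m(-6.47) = 0.02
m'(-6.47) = 0.01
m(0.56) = 0.29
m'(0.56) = 0.03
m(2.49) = 0.10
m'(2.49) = -0.06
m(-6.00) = 0.02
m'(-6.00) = 0.01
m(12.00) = 0.01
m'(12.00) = -0.00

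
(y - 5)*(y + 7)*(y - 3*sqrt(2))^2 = y^4 - 6*sqrt(2)*y^3 + 2*y^3 - 17*y^2 - 12*sqrt(2)*y^2 + 36*y + 210*sqrt(2)*y - 630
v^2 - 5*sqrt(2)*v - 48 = (v - 8*sqrt(2))*(v + 3*sqrt(2))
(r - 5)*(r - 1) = r^2 - 6*r + 5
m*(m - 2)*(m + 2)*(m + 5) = m^4 + 5*m^3 - 4*m^2 - 20*m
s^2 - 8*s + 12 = (s - 6)*(s - 2)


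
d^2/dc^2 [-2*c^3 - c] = -12*c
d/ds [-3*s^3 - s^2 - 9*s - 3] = -9*s^2 - 2*s - 9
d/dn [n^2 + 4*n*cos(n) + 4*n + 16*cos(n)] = -4*n*sin(n) + 2*n - 16*sin(n) + 4*cos(n) + 4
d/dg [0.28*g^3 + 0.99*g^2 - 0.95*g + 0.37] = 0.84*g^2 + 1.98*g - 0.95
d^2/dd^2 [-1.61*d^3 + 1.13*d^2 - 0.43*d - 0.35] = 2.26 - 9.66*d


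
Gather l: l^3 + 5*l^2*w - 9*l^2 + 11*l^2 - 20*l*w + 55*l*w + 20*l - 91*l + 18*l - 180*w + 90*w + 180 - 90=l^3 + l^2*(5*w + 2) + l*(35*w - 53) - 90*w + 90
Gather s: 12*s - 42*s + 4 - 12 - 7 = -30*s - 15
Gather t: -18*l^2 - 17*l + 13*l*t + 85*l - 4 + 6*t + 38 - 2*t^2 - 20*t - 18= -18*l^2 + 68*l - 2*t^2 + t*(13*l - 14) + 16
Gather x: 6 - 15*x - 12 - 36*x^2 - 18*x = -36*x^2 - 33*x - 6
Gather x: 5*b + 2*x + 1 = 5*b + 2*x + 1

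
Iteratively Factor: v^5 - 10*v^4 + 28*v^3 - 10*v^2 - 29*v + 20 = (v - 5)*(v^4 - 5*v^3 + 3*v^2 + 5*v - 4) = (v - 5)*(v - 4)*(v^3 - v^2 - v + 1) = (v - 5)*(v - 4)*(v + 1)*(v^2 - 2*v + 1) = (v - 5)*(v - 4)*(v - 1)*(v + 1)*(v - 1)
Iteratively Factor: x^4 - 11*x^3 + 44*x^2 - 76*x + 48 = (x - 4)*(x^3 - 7*x^2 + 16*x - 12) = (x - 4)*(x - 2)*(x^2 - 5*x + 6) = (x - 4)*(x - 3)*(x - 2)*(x - 2)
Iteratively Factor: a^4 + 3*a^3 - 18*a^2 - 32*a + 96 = (a - 3)*(a^3 + 6*a^2 - 32) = (a - 3)*(a + 4)*(a^2 + 2*a - 8) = (a - 3)*(a - 2)*(a + 4)*(a + 4)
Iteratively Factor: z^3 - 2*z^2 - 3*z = (z + 1)*(z^2 - 3*z) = (z - 3)*(z + 1)*(z)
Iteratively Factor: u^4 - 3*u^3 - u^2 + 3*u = (u + 1)*(u^3 - 4*u^2 + 3*u) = (u - 1)*(u + 1)*(u^2 - 3*u) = u*(u - 1)*(u + 1)*(u - 3)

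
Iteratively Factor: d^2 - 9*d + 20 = (d - 4)*(d - 5)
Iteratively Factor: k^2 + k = (k)*(k + 1)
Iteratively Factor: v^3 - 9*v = (v)*(v^2 - 9) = v*(v + 3)*(v - 3)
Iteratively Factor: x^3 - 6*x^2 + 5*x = (x - 5)*(x^2 - x) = (x - 5)*(x - 1)*(x)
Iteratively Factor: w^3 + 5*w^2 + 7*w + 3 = (w + 1)*(w^2 + 4*w + 3) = (w + 1)*(w + 3)*(w + 1)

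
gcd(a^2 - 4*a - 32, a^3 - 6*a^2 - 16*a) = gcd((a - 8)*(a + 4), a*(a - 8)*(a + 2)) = a - 8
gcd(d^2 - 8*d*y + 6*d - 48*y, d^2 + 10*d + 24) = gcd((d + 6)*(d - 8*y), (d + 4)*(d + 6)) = d + 6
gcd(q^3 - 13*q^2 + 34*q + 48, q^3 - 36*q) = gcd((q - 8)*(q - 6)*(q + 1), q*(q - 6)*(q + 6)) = q - 6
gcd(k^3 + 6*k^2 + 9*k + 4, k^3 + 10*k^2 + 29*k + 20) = k^2 + 5*k + 4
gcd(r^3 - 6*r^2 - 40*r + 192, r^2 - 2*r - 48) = r^2 - 2*r - 48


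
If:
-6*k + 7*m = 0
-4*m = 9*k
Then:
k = 0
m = 0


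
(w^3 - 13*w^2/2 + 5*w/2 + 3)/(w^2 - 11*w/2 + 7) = (2*w^3 - 13*w^2 + 5*w + 6)/(2*w^2 - 11*w + 14)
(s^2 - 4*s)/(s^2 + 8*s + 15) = s*(s - 4)/(s^2 + 8*s + 15)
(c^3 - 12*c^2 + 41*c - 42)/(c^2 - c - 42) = (c^2 - 5*c + 6)/(c + 6)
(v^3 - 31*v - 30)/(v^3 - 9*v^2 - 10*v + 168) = (v^2 + 6*v + 5)/(v^2 - 3*v - 28)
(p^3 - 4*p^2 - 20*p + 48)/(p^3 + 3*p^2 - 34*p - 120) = (p - 2)/(p + 5)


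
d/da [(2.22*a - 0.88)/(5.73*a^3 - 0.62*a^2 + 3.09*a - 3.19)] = (-25.4412*a^3 + 16.5036*a^2 - 1.0912*a - 4.3626)/(32.8329*a^6 - 7.1052*a^5 + 35.7958*a^4 - 40.389*a^3 + 13.5037*a^2 - 19.7142*a + 10.1761)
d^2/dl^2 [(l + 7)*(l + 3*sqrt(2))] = 2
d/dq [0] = 0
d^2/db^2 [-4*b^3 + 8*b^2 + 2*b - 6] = 16 - 24*b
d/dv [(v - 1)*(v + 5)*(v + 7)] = 3*v^2 + 22*v + 23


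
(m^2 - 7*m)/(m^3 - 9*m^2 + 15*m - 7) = m/(m^2 - 2*m + 1)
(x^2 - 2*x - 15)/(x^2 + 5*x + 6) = (x - 5)/(x + 2)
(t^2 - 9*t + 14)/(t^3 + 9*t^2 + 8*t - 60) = (t - 7)/(t^2 + 11*t + 30)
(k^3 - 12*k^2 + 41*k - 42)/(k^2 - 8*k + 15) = (k^2 - 9*k + 14)/(k - 5)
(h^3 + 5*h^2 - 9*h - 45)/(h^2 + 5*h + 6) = (h^2 + 2*h - 15)/(h + 2)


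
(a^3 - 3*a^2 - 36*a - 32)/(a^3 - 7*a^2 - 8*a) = (a + 4)/a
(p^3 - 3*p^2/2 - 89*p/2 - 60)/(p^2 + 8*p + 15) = (p^2 - 13*p/2 - 12)/(p + 3)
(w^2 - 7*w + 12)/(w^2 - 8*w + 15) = (w - 4)/(w - 5)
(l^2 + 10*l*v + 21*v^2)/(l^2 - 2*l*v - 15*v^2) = (-l - 7*v)/(-l + 5*v)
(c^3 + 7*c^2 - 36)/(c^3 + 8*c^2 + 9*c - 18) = (c - 2)/(c - 1)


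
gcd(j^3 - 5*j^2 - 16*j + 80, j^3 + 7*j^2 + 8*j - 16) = j + 4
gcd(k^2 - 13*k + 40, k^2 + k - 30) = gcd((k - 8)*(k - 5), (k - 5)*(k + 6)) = k - 5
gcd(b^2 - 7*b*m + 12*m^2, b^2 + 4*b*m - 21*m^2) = b - 3*m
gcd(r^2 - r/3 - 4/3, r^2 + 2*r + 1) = r + 1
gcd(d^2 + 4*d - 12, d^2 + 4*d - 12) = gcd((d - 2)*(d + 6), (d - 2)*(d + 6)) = d^2 + 4*d - 12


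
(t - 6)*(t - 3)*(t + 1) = t^3 - 8*t^2 + 9*t + 18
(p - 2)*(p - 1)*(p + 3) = p^3 - 7*p + 6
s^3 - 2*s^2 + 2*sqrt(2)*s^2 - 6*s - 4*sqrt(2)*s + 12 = (s - 2)*(s - sqrt(2))*(s + 3*sqrt(2))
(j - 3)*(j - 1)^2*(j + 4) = j^4 - j^3 - 13*j^2 + 25*j - 12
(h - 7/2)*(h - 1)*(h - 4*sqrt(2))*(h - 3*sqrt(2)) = h^4 - 7*sqrt(2)*h^3 - 9*h^3/2 + 55*h^2/2 + 63*sqrt(2)*h^2/2 - 108*h - 49*sqrt(2)*h/2 + 84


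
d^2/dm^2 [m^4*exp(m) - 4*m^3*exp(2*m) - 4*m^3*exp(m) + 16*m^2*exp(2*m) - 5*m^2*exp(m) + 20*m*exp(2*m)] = (m^4 - 16*m^3*exp(m) + 4*m^3 + 16*m^2*exp(m) - 17*m^2 + 184*m*exp(m) - 44*m + 112*exp(m) - 10)*exp(m)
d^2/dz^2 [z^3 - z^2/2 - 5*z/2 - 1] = 6*z - 1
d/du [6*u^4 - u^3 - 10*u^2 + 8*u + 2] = 24*u^3 - 3*u^2 - 20*u + 8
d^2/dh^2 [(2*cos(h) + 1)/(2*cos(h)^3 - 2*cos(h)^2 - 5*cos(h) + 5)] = (40*(1 - cos(h)^2)^2 + 32*cos(h)^6 + 44*cos(h)^5 - 244*cos(h)^3 - 96*cos(h)^2 + 215*cos(h) + 130)/((5 - 2*cos(h)^2)^3*(cos(h) - 1)^2)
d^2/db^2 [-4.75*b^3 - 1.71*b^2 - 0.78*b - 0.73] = -28.5*b - 3.42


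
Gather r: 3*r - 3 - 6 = 3*r - 9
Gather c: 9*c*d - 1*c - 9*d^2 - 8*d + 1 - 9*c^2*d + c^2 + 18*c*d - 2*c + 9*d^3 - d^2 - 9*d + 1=c^2*(1 - 9*d) + c*(27*d - 3) + 9*d^3 - 10*d^2 - 17*d + 2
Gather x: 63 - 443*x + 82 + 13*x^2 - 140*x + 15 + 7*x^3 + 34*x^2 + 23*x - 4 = 7*x^3 + 47*x^2 - 560*x + 156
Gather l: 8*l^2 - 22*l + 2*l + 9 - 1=8*l^2 - 20*l + 8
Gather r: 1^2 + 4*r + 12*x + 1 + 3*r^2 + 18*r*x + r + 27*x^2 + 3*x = 3*r^2 + r*(18*x + 5) + 27*x^2 + 15*x + 2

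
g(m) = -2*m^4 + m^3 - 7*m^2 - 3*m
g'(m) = -8*m^3 + 3*m^2 - 14*m - 3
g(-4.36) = -925.60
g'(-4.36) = 778.12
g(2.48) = -110.89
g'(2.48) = -141.29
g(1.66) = -34.88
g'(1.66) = -54.57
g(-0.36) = 0.09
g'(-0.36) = 2.80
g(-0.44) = -0.20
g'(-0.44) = 4.42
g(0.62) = -4.61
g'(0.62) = -12.43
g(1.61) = -32.24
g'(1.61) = -51.15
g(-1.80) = -44.11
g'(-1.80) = 78.58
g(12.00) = -40788.00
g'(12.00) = -13563.00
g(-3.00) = -243.00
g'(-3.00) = 282.00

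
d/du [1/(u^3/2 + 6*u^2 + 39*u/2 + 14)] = 6*(-u^2 - 8*u - 13)/(u^3 + 12*u^2 + 39*u + 28)^2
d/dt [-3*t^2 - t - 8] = -6*t - 1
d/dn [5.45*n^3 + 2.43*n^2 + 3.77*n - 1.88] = 16.35*n^2 + 4.86*n + 3.77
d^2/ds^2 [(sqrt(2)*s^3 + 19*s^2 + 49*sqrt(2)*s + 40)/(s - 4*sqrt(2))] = 2*(sqrt(2)*s^3 - 24*s^2 + 96*sqrt(2)*s + 1040)/(s^3 - 12*sqrt(2)*s^2 + 96*s - 128*sqrt(2))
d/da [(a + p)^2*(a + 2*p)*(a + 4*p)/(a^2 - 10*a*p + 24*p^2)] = 2*(a^5 - 11*a^4*p - 32*a^3*p^2 + 172*a^2*p^3 + 496*a*p^4 + 304*p^5)/(a^4 - 20*a^3*p + 148*a^2*p^2 - 480*a*p^3 + 576*p^4)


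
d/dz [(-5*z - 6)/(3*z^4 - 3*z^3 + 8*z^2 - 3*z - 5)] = (45*z^4 + 42*z^3 - 14*z^2 + 96*z + 7)/(9*z^8 - 18*z^7 + 57*z^6 - 66*z^5 + 52*z^4 - 18*z^3 - 71*z^2 + 30*z + 25)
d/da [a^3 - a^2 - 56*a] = 3*a^2 - 2*a - 56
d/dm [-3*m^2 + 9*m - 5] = 9 - 6*m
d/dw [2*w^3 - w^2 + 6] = 2*w*(3*w - 1)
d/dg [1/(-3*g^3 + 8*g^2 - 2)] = g*(9*g - 16)/(3*g^3 - 8*g^2 + 2)^2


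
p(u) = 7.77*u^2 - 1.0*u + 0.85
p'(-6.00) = -94.24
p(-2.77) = 63.24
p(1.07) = 8.68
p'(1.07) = 15.63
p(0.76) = 4.58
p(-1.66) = 23.92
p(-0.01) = 0.86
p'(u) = 15.54*u - 1.0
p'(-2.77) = -44.05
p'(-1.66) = -26.80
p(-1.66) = 23.92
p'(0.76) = 10.81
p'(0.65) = 9.10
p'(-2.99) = -47.46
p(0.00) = 0.85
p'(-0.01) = -1.16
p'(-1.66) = -26.80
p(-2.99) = 73.30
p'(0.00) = -1.00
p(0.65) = 3.48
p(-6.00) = 286.57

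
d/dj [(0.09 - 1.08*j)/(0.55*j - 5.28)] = (3.109095*j - 29.847312)/(0.55*j - 5.28)^3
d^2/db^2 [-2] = 0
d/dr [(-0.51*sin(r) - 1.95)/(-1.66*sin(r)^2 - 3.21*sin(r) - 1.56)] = (-6.474*sin(r) + 0.4233*cos(2*r) - 5.8872)*cos(r)/(1.66*sin(r)^2 + 3.21*sin(r) + 1.56)^2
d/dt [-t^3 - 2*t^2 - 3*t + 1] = -3*t^2 - 4*t - 3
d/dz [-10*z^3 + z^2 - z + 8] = -30*z^2 + 2*z - 1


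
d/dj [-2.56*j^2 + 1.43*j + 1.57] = 1.43 - 5.12*j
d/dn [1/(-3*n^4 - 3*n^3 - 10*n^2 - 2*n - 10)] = (12*n^3 + 9*n^2 + 20*n + 2)/(3*n^4 + 3*n^3 + 10*n^2 + 2*n + 10)^2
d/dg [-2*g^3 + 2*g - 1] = 2 - 6*g^2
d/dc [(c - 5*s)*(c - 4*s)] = 2*c - 9*s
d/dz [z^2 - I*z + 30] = 2*z - I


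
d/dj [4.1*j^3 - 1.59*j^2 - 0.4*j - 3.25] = 12.3*j^2 - 3.18*j - 0.4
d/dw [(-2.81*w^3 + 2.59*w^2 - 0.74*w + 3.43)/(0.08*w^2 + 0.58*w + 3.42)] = (-0.2248*w^4 - 3.2596*w^3 - 27.2692*w^2 + 17.1668*w - 4.5202)/(0.0064*w^4 + 0.0928*w^3 + 0.8836*w^2 + 3.9672*w + 11.6964)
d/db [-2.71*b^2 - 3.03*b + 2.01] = -5.42*b - 3.03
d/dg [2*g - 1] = 2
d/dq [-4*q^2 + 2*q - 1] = 2 - 8*q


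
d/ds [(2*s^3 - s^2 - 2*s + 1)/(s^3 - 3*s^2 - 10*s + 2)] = (-5*s^4 - 36*s^3 + 13*s^2 + 2*s + 6)/(s^6 - 6*s^5 - 11*s^4 + 64*s^3 + 88*s^2 - 40*s + 4)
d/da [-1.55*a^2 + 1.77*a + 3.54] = 1.77 - 3.1*a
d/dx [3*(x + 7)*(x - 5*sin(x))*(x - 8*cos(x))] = 3*(x + 7)*(x - 5*sin(x))*(8*sin(x) + 1) - 3*(x + 7)*(x - 8*cos(x))*(5*cos(x) - 1) + 3*(x - 5*sin(x))*(x - 8*cos(x))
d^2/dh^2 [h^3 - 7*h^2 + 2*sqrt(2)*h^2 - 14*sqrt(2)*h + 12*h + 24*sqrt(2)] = 6*h - 14 + 4*sqrt(2)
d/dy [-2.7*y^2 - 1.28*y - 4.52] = -5.4*y - 1.28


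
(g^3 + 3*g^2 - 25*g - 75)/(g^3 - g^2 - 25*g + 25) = (g + 3)/(g - 1)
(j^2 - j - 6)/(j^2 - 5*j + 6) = (j + 2)/(j - 2)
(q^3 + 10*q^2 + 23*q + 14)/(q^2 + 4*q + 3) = (q^2 + 9*q + 14)/(q + 3)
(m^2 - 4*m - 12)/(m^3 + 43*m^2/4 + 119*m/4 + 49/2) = 4*(m - 6)/(4*m^2 + 35*m + 49)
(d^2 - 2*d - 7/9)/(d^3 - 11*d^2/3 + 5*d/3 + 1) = (d - 7/3)/(d^2 - 4*d + 3)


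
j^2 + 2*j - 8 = (j - 2)*(j + 4)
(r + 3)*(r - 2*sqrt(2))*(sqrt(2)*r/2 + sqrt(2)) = sqrt(2)*r^3/2 - 2*r^2 + 5*sqrt(2)*r^2/2 - 10*r + 3*sqrt(2)*r - 12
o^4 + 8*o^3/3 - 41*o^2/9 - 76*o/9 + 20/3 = (o - 5/3)*(o - 2/3)*(o + 2)*(o + 3)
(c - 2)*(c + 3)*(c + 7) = c^3 + 8*c^2 + c - 42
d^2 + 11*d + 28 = (d + 4)*(d + 7)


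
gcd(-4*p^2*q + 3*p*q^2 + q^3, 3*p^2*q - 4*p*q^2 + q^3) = p*q - q^2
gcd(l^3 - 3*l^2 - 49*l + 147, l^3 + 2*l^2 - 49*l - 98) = l^2 - 49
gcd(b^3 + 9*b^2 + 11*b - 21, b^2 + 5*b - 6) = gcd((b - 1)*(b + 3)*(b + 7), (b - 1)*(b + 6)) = b - 1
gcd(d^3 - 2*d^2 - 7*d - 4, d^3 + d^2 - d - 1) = d^2 + 2*d + 1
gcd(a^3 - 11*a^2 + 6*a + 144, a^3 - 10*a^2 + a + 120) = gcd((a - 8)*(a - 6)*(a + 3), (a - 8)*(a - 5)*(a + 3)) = a^2 - 5*a - 24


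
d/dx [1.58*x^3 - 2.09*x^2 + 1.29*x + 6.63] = 4.74*x^2 - 4.18*x + 1.29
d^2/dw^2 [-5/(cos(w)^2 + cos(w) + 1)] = 5*(4*sin(w)^4 + sin(w)^2 - 19*cos(w)/4 + 3*cos(3*w)/4 - 5)/(-sin(w)^2 + cos(w) + 2)^3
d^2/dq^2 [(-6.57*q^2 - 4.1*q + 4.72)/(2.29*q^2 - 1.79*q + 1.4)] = (-96.863794*q^3 + 274.893432*q^2 - 37.218912*q - 46.321536)/(12.008989*q^6 - 28.160817*q^5 + 44.037387*q^4 - 40.167779*q^3 + 26.92242*q^2 - 10.5252*q + 2.744)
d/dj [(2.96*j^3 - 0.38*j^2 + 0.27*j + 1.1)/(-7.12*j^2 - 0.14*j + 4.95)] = (-21.0752*j^4 - 0.8288*j^3 + 45.9316*j^2 + 11.902*j + 1.4905)/(50.6944*j^4 + 1.9936*j^3 - 70.4684*j^2 - 1.386*j + 24.5025)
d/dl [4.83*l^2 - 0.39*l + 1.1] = 9.66*l - 0.39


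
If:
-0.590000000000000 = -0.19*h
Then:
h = 3.11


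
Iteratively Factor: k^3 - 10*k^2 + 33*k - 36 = (k - 3)*(k^2 - 7*k + 12) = (k - 3)^2*(k - 4)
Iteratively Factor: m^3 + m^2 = (m)*(m^2 + m) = m^2*(m + 1)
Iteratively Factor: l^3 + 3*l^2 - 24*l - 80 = (l - 5)*(l^2 + 8*l + 16) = (l - 5)*(l + 4)*(l + 4)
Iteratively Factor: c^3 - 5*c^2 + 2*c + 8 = (c - 4)*(c^2 - c - 2) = (c - 4)*(c + 1)*(c - 2)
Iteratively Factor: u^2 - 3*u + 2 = (u - 1)*(u - 2)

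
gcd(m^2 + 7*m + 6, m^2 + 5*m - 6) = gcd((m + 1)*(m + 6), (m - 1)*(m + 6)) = m + 6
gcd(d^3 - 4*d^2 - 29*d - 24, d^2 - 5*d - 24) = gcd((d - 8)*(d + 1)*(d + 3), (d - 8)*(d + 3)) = d^2 - 5*d - 24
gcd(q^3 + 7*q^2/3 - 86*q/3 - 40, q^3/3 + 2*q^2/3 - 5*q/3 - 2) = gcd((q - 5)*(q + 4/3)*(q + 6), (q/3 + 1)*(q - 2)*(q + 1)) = 1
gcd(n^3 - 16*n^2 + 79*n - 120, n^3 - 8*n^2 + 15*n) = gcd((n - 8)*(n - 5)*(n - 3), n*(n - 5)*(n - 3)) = n^2 - 8*n + 15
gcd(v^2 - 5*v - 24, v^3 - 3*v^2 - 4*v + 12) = 1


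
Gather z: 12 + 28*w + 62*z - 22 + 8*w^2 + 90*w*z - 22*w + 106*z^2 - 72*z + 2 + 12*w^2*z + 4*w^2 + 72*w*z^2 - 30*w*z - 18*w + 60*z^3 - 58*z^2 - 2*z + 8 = 12*w^2 - 12*w + 60*z^3 + z^2*(72*w + 48) + z*(12*w^2 + 60*w - 12)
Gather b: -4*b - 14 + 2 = -4*b - 12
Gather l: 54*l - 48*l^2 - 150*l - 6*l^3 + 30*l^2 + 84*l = -6*l^3 - 18*l^2 - 12*l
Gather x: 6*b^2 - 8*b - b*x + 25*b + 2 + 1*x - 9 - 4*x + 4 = 6*b^2 + 17*b + x*(-b - 3) - 3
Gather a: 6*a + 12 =6*a + 12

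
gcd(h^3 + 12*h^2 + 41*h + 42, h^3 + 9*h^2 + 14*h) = h^2 + 9*h + 14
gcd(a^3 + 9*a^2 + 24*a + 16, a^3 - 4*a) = 1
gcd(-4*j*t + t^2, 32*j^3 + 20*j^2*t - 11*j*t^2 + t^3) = -4*j + t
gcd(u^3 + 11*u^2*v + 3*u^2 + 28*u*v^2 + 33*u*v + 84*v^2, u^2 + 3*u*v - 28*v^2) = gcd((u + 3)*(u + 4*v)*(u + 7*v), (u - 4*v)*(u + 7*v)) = u + 7*v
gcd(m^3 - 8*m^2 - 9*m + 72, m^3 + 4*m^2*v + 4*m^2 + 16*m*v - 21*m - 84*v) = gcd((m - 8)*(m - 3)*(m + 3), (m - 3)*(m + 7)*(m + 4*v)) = m - 3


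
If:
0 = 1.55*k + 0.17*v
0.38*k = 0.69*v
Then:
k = 0.00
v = 0.00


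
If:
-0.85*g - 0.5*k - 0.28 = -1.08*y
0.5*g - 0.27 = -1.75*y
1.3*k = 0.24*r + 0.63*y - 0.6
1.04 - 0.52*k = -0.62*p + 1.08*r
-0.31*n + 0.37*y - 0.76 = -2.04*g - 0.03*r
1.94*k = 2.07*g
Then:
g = -0.07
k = -0.07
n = -2.53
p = 1.15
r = 1.66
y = 0.17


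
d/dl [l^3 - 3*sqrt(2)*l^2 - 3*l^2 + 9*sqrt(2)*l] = 3*l^2 - 6*sqrt(2)*l - 6*l + 9*sqrt(2)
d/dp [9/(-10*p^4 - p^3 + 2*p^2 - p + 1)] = 9*(40*p^3 + 3*p^2 - 4*p + 1)/(10*p^4 + p^3 - 2*p^2 + p - 1)^2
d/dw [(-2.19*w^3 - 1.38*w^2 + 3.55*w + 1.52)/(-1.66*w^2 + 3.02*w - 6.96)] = (3.6354*w^4 - 13.2276*w^3 + 47.4526*w^2 + 24.256*w - 29.2984)/(2.7556*w^4 - 10.0264*w^3 + 32.2276*w^2 - 42.0384*w + 48.4416)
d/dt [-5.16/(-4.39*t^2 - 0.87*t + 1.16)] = (-45.3048*t - 4.4892)/(4.39*t^2 + 0.87*t - 1.16)^2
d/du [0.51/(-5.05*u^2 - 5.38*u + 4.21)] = (5.151*u + 2.7438)/(5.05*u^2 + 5.38*u - 4.21)^2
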